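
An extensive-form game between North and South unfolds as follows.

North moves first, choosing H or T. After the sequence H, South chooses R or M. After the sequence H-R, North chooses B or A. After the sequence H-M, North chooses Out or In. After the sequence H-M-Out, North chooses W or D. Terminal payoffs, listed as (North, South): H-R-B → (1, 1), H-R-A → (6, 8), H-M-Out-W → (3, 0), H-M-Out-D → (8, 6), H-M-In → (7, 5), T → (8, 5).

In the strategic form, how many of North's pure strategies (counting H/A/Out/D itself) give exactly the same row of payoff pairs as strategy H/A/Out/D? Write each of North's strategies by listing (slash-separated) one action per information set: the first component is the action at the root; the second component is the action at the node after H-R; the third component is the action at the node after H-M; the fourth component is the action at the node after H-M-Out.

1

Row for H/A/Out/D (columns R, M): (6,8) (8,6).
Every one of North's information sets is on the play path for some reply by South when North follows H/A/Out/D.
Changing the action at any of them therefore changes at least one column, so only H/A/Out/D itself gives this row.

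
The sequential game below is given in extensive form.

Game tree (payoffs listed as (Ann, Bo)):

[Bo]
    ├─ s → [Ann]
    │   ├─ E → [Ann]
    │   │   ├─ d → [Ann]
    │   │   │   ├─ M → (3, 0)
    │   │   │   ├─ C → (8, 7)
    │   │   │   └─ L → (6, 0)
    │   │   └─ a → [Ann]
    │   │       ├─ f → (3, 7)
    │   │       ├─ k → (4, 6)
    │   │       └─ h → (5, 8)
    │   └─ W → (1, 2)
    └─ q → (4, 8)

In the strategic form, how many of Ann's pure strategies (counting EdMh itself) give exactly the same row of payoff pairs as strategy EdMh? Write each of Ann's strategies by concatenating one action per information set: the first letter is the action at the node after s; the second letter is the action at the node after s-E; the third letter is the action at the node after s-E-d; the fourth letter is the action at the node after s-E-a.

Row for EdMh (columns s, q): (3,0) (4,8).
Under EdMh, Ann's choice at the node after s-E-a can never be reached regardless of what Bo does, so varying those choices leaves every outcome unchanged.
Holding the reachable choices fixed and varying the unreachable one freely already gives 3 equivalent strategies.
No other strategy reproduces this row, so those 3 are the full class: EdMf, EdMk, EdMh.

3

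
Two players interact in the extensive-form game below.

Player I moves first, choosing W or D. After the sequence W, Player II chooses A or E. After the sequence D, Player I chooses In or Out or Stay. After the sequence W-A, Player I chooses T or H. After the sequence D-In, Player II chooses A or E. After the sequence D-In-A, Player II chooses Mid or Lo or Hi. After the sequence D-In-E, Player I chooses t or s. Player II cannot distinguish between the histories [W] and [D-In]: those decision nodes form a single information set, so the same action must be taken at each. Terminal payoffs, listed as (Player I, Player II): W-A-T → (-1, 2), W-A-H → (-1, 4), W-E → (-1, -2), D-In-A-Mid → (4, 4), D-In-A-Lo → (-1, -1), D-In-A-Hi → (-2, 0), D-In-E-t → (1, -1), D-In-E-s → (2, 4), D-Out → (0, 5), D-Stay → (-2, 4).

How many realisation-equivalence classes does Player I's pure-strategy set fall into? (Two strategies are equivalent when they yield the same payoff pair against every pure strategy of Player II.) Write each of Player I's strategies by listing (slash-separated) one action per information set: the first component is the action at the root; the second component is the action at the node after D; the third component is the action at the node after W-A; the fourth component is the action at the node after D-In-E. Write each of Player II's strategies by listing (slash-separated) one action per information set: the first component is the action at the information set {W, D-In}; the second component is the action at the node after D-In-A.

6

Player I has 24 pure strategies: W/In/T/t, W/In/T/s, W/In/H/t, W/In/H/s, W/Out/T/t, W/Out/T/s, W/Out/H/t, W/Out/H/s, W/Stay/T/t, W/Stay/T/s, W/Stay/H/t, W/Stay/H/s, D/In/T/t, D/In/T/s, D/In/H/t, D/In/H/s, D/Out/T/t, D/Out/T/s, D/Out/H/t, D/Out/H/s, D/Stay/T/t, D/Stay/T/s, D/Stay/H/t, D/Stay/H/s. Columns: A/Mid, A/Lo, A/Hi, E/Mid, E/Lo, E/Hi.
{W/In/T/t, W/In/T/s, W/Out/T/t, W/Out/T/s, W/Stay/T/t, W/Stay/T/s} → row (-1,2) (-1,2) (-1,2) (-1,-2) (-1,-2) (-1,-2)
{W/In/H/t, W/In/H/s, W/Out/H/t, W/Out/H/s, W/Stay/H/t, W/Stay/H/s} → row (-1,4) (-1,4) (-1,4) (-1,-2) (-1,-2) (-1,-2)
{D/In/T/t, D/In/H/t} → row (4,4) (-1,-1) (-2,0) (1,-1) (1,-1) (1,-1)
{D/In/T/s, D/In/H/s} → row (4,4) (-1,-1) (-2,0) (2,4) (2,4) (2,4)
{D/Out/T/t, D/Out/T/s, D/Out/H/t, D/Out/H/s} → row (0,5) (0,5) (0,5) (0,5) (0,5) (0,5)
{D/Stay/T/t, D/Stay/T/s, D/Stay/H/t, D/Stay/H/s} → row (-2,4) (-2,4) (-2,4) (-2,4) (-2,4) (-2,4)
That's 6 distinct rows out of 24 strategies.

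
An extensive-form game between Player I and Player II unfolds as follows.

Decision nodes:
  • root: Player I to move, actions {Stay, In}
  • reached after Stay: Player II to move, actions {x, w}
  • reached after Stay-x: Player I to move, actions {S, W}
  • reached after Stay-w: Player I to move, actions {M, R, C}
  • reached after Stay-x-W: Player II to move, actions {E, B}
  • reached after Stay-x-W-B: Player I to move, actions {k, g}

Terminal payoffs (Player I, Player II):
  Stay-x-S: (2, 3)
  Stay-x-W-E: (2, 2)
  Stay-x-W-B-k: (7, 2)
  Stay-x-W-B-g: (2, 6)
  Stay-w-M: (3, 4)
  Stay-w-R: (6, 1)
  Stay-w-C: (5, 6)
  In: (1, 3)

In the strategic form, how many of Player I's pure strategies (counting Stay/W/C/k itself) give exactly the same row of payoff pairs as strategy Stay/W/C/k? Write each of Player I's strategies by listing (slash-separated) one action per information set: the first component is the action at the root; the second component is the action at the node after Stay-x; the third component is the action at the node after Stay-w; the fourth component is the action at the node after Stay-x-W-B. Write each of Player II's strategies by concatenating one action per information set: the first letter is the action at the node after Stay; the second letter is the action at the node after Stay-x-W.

1

Row for Stay/W/C/k (columns xE, xB, wE, wB): (2,2) (7,2) (5,6) (5,6).
Every one of Player I's information sets is on the play path for some reply by Player II when Player I follows Stay/W/C/k.
Changing the action at any of them therefore changes at least one column, so only Stay/W/C/k itself gives this row.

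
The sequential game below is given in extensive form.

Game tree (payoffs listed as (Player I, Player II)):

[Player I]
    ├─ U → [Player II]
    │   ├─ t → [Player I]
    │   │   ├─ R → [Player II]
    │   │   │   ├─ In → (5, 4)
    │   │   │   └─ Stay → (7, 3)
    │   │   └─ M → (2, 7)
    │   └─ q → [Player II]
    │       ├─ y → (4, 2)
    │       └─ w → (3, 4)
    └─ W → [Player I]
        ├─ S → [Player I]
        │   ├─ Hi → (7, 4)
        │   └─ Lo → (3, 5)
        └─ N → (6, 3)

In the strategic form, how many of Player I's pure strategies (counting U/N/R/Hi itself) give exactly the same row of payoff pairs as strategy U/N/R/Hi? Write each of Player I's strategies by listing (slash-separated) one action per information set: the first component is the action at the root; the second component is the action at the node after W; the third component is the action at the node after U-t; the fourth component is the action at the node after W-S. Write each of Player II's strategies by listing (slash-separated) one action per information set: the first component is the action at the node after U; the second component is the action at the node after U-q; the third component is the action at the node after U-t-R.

4

Row for U/N/R/Hi (columns t/y/In, t/y/Stay, t/w/In, t/w/Stay, q/y/In, q/y/Stay, q/w/In, q/w/Stay): (5,4) (7,3) (5,4) (7,3) (4,2) (4,2) (3,4) (3,4).
Under U/N/R/Hi, Player I's choice at the node after W and at the node after W-S can never be reached regardless of what Player II does, so varying those choices leaves every outcome unchanged.
Holding the reachable choices fixed and varying the unreachable ones freely already gives 2 × 2 = 4 equivalent strategies.
No other strategy reproduces this row, so those 4 are the full class: U/S/R/Hi, U/S/R/Lo, U/N/R/Hi, U/N/R/Lo.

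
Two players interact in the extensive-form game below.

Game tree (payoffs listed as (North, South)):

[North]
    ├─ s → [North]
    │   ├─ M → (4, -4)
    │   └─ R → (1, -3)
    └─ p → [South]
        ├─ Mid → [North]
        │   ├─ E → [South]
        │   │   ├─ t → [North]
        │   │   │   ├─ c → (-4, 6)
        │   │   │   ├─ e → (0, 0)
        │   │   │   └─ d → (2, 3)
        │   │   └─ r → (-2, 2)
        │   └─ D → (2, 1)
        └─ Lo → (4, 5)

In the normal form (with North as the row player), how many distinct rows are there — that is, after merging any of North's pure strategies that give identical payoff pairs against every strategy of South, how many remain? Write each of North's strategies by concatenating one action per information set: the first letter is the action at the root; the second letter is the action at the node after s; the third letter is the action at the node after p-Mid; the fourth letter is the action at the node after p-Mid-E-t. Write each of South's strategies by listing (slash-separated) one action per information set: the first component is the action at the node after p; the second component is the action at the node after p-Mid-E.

6

North has 24 pure strategies: sMEc, sMEe, sMEd, sMDc, sMDe, sMDd, sREc, sREe, sREd, sRDc, sRDe, sRDd, pMEc, pMEe, pMEd, pMDc, pMDe, pMDd, pREc, pREe, pREd, pRDc, pRDe, pRDd. Columns: Mid/t, Mid/r, Lo/t, Lo/r.
{sMEc, sMEe, sMEd, sMDc, sMDe, sMDd} → row (4,-4) (4,-4) (4,-4) (4,-4)
{sREc, sREe, sREd, sRDc, sRDe, sRDd} → row (1,-3) (1,-3) (1,-3) (1,-3)
{pMEc, pREc} → row (-4,6) (-2,2) (4,5) (4,5)
{pMEe, pREe} → row (0,0) (-2,2) (4,5) (4,5)
{pMEd, pREd} → row (2,3) (-2,2) (4,5) (4,5)
{pMDc, pMDe, pMDd, pRDc, pRDe, pRDd} → row (2,1) (2,1) (4,5) (4,5)
That's 6 distinct rows out of 24 strategies.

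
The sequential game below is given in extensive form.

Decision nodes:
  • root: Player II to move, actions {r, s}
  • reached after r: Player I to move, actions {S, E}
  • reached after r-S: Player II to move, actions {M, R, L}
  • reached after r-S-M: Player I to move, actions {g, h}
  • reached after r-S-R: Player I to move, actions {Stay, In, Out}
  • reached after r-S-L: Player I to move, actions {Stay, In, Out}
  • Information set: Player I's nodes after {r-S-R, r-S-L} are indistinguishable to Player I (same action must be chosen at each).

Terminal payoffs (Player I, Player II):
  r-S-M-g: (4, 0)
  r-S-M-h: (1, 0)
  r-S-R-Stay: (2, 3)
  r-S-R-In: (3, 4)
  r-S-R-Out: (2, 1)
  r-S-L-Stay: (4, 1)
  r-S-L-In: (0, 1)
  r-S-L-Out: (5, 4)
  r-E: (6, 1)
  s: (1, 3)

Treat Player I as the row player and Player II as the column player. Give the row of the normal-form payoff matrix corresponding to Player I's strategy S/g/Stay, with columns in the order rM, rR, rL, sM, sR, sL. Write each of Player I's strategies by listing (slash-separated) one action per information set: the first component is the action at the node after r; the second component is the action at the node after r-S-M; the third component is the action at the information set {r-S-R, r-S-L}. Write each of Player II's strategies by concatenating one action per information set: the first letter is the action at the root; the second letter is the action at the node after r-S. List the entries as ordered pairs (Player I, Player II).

(4,0) (2,3) (4,1) (1,3) (1,3) (1,3)

vs rM: Player II plays r → Player I plays S at [r] → Player II plays M at [r-S] → Player I plays g at [r-S-M] → (4, 0)
vs rR: Player II plays r → Player I plays S at [r] → Player II plays R at [r-S] → Player I plays Stay at [r-S-R] → (2, 3)
vs rL: Player II plays r → Player I plays S at [r] → Player II plays L at [r-S] → Player I plays Stay at [r-S-L] → (4, 1)
vs sM: Player II plays s → (1, 3)
vs sR: Player II plays s → (1, 3)
vs sL: Player II plays s → (1, 3)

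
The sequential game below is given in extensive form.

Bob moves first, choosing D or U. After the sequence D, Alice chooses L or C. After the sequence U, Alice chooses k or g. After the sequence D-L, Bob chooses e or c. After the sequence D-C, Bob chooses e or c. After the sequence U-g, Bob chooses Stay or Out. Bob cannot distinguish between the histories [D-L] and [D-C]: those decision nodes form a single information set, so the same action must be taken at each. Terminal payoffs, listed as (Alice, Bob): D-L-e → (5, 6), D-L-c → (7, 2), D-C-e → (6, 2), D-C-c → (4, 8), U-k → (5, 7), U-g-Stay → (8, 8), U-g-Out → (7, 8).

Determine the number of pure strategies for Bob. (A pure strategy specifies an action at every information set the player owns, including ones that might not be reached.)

8

Bob owns the root with actions {D, U} — two choices.
Bob owns the information set {D-L, D-C} with actions {e, c} — two choices.
Bob owns the node after U-g with actions {Stay, Out} — two choices.
A pure strategy fixes one action at each information set independently, so the count is the product 2 × 2 × 2 = 8.
(For reference, Alice has 4 pure strategies, giving a 8×4 normal-form matrix.)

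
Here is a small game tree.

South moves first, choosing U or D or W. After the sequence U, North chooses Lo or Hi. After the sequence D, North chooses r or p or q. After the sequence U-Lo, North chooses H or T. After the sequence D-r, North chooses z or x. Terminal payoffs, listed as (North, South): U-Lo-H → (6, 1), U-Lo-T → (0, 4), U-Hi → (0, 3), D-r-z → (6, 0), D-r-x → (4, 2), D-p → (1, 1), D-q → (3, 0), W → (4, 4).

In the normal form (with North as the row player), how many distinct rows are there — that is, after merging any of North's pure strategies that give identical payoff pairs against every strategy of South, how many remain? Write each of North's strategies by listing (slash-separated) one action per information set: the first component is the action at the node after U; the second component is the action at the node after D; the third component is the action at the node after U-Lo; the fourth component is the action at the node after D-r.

North has 24 pure strategies: Lo/r/H/z, Lo/r/H/x, Lo/r/T/z, Lo/r/T/x, Lo/p/H/z, Lo/p/H/x, Lo/p/T/z, Lo/p/T/x, Lo/q/H/z, Lo/q/H/x, Lo/q/T/z, Lo/q/T/x, Hi/r/H/z, Hi/r/H/x, Hi/r/T/z, Hi/r/T/x, Hi/p/H/z, Hi/p/H/x, Hi/p/T/z, Hi/p/T/x, Hi/q/H/z, Hi/q/H/x, Hi/q/T/z, Hi/q/T/x. Columns: U, D, W.
{Lo/r/H/z} → row (6,1) (6,0) (4,4)
{Lo/r/H/x} → row (6,1) (4,2) (4,4)
{Lo/r/T/z} → row (0,4) (6,0) (4,4)
{Lo/r/T/x} → row (0,4) (4,2) (4,4)
{Lo/p/H/z, Lo/p/H/x} → row (6,1) (1,1) (4,4)
{Lo/p/T/z, Lo/p/T/x} → row (0,4) (1,1) (4,4)
{Lo/q/H/z, Lo/q/H/x} → row (6,1) (3,0) (4,4)
{Lo/q/T/z, Lo/q/T/x} → row (0,4) (3,0) (4,4)
{Hi/r/H/z, Hi/r/T/z} → row (0,3) (6,0) (4,4)
{Hi/r/H/x, Hi/r/T/x} → row (0,3) (4,2) (4,4)
{Hi/p/H/z, Hi/p/H/x, Hi/p/T/z, Hi/p/T/x} → row (0,3) (1,1) (4,4)
{Hi/q/H/z, Hi/q/H/x, Hi/q/T/z, Hi/q/T/x} → row (0,3) (3,0) (4,4)
That's 12 distinct rows out of 24 strategies.

12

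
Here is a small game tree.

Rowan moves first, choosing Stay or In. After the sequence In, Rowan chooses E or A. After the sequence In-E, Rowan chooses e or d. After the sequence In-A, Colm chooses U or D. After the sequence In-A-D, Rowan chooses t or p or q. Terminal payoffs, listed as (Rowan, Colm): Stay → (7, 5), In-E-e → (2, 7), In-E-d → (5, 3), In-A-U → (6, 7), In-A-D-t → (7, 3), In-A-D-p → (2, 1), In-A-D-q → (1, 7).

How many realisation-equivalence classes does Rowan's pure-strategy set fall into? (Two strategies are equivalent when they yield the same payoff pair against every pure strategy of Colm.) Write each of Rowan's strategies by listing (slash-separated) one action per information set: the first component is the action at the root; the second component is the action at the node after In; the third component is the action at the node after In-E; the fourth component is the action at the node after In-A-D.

6

Rowan has 24 pure strategies: Stay/E/e/t, Stay/E/e/p, Stay/E/e/q, Stay/E/d/t, Stay/E/d/p, Stay/E/d/q, Stay/A/e/t, Stay/A/e/p, Stay/A/e/q, Stay/A/d/t, Stay/A/d/p, Stay/A/d/q, In/E/e/t, In/E/e/p, In/E/e/q, In/E/d/t, In/E/d/p, In/E/d/q, In/A/e/t, In/A/e/p, In/A/e/q, In/A/d/t, In/A/d/p, In/A/d/q. Columns: U, D.
{Stay/E/e/t, Stay/E/e/p, Stay/E/e/q, Stay/E/d/t, Stay/E/d/p, Stay/E/d/q, Stay/A/e/t, Stay/A/e/p, Stay/A/e/q, Stay/A/d/t, Stay/A/d/p, Stay/A/d/q} → row (7,5) (7,5)
{In/E/e/t, In/E/e/p, In/E/e/q} → row (2,7) (2,7)
{In/E/d/t, In/E/d/p, In/E/d/q} → row (5,3) (5,3)
{In/A/e/t, In/A/d/t} → row (6,7) (7,3)
{In/A/e/p, In/A/d/p} → row (6,7) (2,1)
{In/A/e/q, In/A/d/q} → row (6,7) (1,7)
That's 6 distinct rows out of 24 strategies.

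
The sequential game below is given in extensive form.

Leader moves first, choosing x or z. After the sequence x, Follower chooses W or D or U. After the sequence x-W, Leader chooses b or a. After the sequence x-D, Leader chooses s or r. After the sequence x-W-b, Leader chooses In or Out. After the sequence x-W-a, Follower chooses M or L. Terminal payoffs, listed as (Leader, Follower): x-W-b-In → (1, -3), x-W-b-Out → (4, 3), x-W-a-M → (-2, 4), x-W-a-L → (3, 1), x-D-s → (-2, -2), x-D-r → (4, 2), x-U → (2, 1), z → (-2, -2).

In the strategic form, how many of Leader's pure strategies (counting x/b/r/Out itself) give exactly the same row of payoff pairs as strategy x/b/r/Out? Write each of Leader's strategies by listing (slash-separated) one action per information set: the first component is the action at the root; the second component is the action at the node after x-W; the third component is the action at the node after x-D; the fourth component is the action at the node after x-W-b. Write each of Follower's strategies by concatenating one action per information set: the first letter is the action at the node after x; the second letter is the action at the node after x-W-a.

1

Row for x/b/r/Out (columns WM, WL, DM, DL, UM, UL): (4,3) (4,3) (4,2) (4,2) (2,1) (2,1).
Every one of Leader's information sets is on the play path for some reply by Follower when Leader follows x/b/r/Out.
Changing the action at any of them therefore changes at least one column, so only x/b/r/Out itself gives this row.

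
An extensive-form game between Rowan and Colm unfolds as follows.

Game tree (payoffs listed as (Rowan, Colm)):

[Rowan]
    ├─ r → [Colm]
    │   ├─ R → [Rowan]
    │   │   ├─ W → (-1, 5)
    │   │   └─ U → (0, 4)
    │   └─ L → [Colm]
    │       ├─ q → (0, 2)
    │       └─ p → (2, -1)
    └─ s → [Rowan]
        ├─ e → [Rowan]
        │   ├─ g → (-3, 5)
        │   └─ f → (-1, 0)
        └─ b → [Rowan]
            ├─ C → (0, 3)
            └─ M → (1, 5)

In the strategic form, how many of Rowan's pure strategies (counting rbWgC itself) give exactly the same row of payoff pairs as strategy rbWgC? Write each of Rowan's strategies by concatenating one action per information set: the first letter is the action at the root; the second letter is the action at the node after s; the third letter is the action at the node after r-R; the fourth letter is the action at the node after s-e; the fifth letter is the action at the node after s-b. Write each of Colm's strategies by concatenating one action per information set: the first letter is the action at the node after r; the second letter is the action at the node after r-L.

8

Row for rbWgC (columns Rq, Rp, Lq, Lp): (-1,5) (-1,5) (0,2) (2,-1).
Under rbWgC, Rowan's choice at the node after s and at the node after s-e and at the node after s-b can never be reached regardless of what Colm does, so varying those choices leaves every outcome unchanged.
Holding the reachable choices fixed and varying the unreachable ones freely already gives 2 × 2 × 2 = 8 equivalent strategies.
No other strategy reproduces this row, so those 8 are the full class: reWgC, reWgM, reWfC, reWfM, rbWgC, rbWgM, rbWfC, rbWfM.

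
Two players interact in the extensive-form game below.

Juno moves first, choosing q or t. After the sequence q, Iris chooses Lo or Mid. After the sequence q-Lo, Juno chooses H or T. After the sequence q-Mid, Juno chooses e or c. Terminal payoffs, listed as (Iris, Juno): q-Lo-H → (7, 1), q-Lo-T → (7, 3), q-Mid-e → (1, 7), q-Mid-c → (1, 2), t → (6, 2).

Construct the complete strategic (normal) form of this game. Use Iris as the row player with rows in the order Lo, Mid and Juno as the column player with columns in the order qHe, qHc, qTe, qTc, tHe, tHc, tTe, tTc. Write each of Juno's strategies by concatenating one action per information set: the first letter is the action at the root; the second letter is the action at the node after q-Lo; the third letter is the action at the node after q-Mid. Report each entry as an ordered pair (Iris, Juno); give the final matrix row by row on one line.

          qHe      qHc      qTe      qTc      tHe      tHc      tTe      tTc
  Lo    (7,1)    (7,1)    (7,3)    (7,3)    (6,2)    (6,2)    (6,2)    (6,2)
 Mid    (1,7)    (1,2)    (1,7)    (1,2)    (6,2)    (6,2)    (6,2)    (6,2)

Lo: (7,1) (7,1) (7,3) (7,3) (6,2) (6,2) (6,2) (6,2) | Mid: (1,7) (1,2) (1,7) (1,2) (6,2) (6,2) (6,2) (6,2)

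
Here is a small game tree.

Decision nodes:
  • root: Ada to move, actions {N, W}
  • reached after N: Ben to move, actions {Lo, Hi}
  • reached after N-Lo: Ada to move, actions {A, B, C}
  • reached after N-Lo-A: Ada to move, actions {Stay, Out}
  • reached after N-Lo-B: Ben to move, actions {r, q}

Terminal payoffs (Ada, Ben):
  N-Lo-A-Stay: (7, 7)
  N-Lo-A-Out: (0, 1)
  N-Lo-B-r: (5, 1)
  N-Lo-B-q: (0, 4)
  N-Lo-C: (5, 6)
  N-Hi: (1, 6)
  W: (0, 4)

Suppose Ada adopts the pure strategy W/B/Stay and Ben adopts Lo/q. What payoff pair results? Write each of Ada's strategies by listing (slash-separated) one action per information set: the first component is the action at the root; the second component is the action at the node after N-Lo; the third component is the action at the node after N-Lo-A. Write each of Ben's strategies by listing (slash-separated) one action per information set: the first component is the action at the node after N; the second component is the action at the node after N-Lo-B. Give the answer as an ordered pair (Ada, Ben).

(0, 4)

Trace the play path from the root:
  Ada plays W
→ terminal payoff (0, 4).
(Ada's choice at the node after N-Lo is never reached on this path, so it doesn't affect the outcome.)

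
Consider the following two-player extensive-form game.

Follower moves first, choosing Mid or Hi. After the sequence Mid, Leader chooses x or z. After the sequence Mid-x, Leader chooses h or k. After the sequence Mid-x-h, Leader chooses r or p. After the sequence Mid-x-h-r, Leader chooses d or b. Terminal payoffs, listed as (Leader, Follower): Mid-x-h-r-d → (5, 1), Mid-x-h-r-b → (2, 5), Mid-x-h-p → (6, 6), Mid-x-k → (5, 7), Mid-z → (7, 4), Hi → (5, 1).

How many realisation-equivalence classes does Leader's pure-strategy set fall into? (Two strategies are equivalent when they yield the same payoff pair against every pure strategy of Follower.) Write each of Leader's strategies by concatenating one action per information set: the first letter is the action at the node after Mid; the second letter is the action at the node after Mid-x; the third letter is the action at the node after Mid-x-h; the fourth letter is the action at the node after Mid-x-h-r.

5

Leader has 16 pure strategies: xhrd, xhrb, xhpd, xhpb, xkrd, xkrb, xkpd, xkpb, zhrd, zhrb, zhpd, zhpb, zkrd, zkrb, zkpd, zkpb. Columns: Mid, Hi.
{xhrd} → row (5,1) (5,1)
{xhrb} → row (2,5) (5,1)
{xhpd, xhpb} → row (6,6) (5,1)
{xkrd, xkrb, xkpd, xkpb} → row (5,7) (5,1)
{zhrd, zhrb, zhpd, zhpb, zkrd, zkrb, zkpd, zkpb} → row (7,4) (5,1)
That's 5 distinct rows out of 16 strategies.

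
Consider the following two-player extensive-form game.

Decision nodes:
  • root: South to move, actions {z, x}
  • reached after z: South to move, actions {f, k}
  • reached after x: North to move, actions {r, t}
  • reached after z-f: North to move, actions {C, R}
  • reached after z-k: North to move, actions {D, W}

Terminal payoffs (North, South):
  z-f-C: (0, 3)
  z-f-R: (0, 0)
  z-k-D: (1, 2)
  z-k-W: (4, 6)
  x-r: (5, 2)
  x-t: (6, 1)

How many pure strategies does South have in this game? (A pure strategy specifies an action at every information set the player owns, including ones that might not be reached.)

South owns the root with actions {z, x} — two choices.
South owns the node after z with actions {f, k} — two choices.
A pure strategy fixes one action at each information set independently, so the count is the product 2 × 2 = 4.

4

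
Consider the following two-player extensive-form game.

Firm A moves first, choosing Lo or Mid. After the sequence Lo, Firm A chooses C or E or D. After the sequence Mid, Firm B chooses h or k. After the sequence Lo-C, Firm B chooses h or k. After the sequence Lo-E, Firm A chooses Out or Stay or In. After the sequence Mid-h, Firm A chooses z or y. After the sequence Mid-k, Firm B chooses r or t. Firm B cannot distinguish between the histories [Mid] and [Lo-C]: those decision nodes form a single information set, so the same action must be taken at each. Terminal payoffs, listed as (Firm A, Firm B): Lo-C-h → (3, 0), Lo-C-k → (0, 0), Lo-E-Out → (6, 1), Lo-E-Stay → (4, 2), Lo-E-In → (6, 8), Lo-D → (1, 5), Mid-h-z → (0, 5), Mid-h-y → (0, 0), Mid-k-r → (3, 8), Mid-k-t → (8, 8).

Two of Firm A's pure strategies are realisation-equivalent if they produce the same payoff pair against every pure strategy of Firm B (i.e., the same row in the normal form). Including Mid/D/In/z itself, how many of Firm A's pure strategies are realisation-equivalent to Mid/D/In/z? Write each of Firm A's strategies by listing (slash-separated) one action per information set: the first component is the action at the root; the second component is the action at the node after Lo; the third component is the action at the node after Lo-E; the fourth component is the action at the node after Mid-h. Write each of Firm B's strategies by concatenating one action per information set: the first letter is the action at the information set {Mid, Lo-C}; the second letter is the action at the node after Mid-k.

Row for Mid/D/In/z (columns hr, ht, kr, kt): (0,5) (0,5) (3,8) (8,8).
Under Mid/D/In/z, Firm A's choice at the node after Lo and at the node after Lo-E can never be reached regardless of what Firm B does, so varying those choices leaves every outcome unchanged.
Holding the reachable choices fixed and varying the unreachable ones freely already gives 3 × 3 = 9 equivalent strategies.
No other strategy reproduces this row, so those 9 are the full class: Mid/C/Out/z, Mid/C/Stay/z, Mid/C/In/z, Mid/E/Out/z, Mid/E/Stay/z, Mid/E/In/z, Mid/D/Out/z, Mid/D/Stay/z, Mid/D/In/z.

9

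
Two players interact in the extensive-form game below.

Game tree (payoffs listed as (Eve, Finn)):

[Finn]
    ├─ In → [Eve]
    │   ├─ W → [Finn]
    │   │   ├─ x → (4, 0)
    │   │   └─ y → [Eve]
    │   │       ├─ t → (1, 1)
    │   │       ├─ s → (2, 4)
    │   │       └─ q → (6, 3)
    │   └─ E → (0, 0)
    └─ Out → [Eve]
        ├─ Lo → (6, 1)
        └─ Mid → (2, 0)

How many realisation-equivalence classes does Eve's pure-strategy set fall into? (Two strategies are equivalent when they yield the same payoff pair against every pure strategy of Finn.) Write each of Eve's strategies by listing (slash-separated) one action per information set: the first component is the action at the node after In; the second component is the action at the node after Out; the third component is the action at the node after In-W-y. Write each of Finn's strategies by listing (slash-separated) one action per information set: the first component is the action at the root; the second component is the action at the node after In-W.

Eve has 12 pure strategies: W/Lo/t, W/Lo/s, W/Lo/q, W/Mid/t, W/Mid/s, W/Mid/q, E/Lo/t, E/Lo/s, E/Lo/q, E/Mid/t, E/Mid/s, E/Mid/q. Columns: In/x, In/y, Out/x, Out/y.
{W/Lo/t} → row (4,0) (1,1) (6,1) (6,1)
{W/Lo/s} → row (4,0) (2,4) (6,1) (6,1)
{W/Lo/q} → row (4,0) (6,3) (6,1) (6,1)
{W/Mid/t} → row (4,0) (1,1) (2,0) (2,0)
{W/Mid/s} → row (4,0) (2,4) (2,0) (2,0)
{W/Mid/q} → row (4,0) (6,3) (2,0) (2,0)
{E/Lo/t, E/Lo/s, E/Lo/q} → row (0,0) (0,0) (6,1) (6,1)
{E/Mid/t, E/Mid/s, E/Mid/q} → row (0,0) (0,0) (2,0) (2,0)
That's 8 distinct rows out of 12 strategies.

8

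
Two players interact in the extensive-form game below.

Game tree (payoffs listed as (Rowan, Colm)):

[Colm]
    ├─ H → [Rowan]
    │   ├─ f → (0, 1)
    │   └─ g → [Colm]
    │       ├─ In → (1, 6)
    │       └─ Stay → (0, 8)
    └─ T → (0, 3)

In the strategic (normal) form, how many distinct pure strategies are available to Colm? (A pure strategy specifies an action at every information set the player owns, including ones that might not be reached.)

Colm owns the root with actions {H, T} — two choices.
Colm owns the node after H-g with actions {In, Stay} — two choices.
A pure strategy fixes one action at each information set independently, so the count is the product 2 × 2 = 4.

4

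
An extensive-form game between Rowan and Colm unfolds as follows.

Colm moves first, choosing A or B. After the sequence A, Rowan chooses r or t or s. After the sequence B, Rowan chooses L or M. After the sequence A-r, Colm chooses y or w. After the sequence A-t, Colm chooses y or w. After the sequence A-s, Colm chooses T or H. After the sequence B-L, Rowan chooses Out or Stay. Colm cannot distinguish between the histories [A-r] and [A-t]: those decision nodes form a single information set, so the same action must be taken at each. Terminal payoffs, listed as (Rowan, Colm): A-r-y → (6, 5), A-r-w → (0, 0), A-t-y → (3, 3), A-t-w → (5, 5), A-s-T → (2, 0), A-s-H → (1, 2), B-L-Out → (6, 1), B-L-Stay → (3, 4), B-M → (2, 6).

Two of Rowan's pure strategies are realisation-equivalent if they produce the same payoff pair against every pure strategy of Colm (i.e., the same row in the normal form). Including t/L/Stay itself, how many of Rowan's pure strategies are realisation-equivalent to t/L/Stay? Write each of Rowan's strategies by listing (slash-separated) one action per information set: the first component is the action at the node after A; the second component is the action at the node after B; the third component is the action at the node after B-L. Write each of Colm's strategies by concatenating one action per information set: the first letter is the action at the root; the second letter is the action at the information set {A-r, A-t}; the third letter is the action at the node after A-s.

Row for t/L/Stay (columns AyT, AyH, AwT, AwH, ByT, ByH, BwT, BwH): (3,3) (3,3) (5,5) (5,5) (3,4) (3,4) (3,4) (3,4).
Every one of Rowan's information sets is on the play path for some reply by Colm when Rowan follows t/L/Stay.
Changing the action at any of them therefore changes at least one column, so only t/L/Stay itself gives this row.

1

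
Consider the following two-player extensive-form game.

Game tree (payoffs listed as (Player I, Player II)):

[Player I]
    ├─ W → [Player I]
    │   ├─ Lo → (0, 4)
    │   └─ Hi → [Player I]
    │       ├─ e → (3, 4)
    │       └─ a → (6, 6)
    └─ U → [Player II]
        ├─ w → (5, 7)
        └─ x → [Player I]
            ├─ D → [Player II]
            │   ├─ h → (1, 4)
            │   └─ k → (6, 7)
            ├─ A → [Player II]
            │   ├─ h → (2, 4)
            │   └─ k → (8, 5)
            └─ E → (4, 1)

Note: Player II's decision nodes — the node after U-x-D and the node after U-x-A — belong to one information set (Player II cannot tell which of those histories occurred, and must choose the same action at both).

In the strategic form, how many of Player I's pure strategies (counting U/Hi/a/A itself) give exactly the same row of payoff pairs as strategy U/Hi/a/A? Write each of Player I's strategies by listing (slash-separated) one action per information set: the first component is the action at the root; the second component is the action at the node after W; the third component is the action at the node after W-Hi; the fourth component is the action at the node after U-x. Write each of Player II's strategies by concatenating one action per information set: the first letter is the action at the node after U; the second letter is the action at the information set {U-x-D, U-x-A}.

Row for U/Hi/a/A (columns wh, wk, xh, xk): (5,7) (5,7) (2,4) (8,5).
Under U/Hi/a/A, Player I's choice at the node after W and at the node after W-Hi can never be reached regardless of what Player II does, so varying those choices leaves every outcome unchanged.
Holding the reachable choices fixed and varying the unreachable ones freely already gives 2 × 2 = 4 equivalent strategies.
No other strategy reproduces this row, so those 4 are the full class: U/Lo/e/A, U/Lo/a/A, U/Hi/e/A, U/Hi/a/A.

4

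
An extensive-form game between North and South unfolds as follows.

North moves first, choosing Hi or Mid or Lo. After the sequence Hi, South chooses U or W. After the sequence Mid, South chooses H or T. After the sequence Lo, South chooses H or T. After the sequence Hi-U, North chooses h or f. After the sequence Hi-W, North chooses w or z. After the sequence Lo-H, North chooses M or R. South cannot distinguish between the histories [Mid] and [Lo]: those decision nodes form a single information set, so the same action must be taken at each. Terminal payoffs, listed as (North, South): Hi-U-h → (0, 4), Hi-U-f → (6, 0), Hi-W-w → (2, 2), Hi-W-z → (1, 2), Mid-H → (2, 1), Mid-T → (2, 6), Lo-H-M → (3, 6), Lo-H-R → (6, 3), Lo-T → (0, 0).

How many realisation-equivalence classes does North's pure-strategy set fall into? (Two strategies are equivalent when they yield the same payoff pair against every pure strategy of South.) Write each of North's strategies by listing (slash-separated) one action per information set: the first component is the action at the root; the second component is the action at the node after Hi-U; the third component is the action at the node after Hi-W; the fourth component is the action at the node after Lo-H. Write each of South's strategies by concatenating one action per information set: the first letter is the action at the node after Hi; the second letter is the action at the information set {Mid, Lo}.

7

North has 24 pure strategies: Hi/h/w/M, Hi/h/w/R, Hi/h/z/M, Hi/h/z/R, Hi/f/w/M, Hi/f/w/R, Hi/f/z/M, Hi/f/z/R, Mid/h/w/M, Mid/h/w/R, Mid/h/z/M, Mid/h/z/R, Mid/f/w/M, Mid/f/w/R, Mid/f/z/M, Mid/f/z/R, Lo/h/w/M, Lo/h/w/R, Lo/h/z/M, Lo/h/z/R, Lo/f/w/M, Lo/f/w/R, Lo/f/z/M, Lo/f/z/R. Columns: UH, UT, WH, WT.
{Hi/h/w/M, Hi/h/w/R} → row (0,4) (0,4) (2,2) (2,2)
{Hi/h/z/M, Hi/h/z/R} → row (0,4) (0,4) (1,2) (1,2)
{Hi/f/w/M, Hi/f/w/R} → row (6,0) (6,0) (2,2) (2,2)
{Hi/f/z/M, Hi/f/z/R} → row (6,0) (6,0) (1,2) (1,2)
{Mid/h/w/M, Mid/h/w/R, Mid/h/z/M, Mid/h/z/R, Mid/f/w/M, Mid/f/w/R, Mid/f/z/M, Mid/f/z/R} → row (2,1) (2,6) (2,1) (2,6)
{Lo/h/w/M, Lo/h/z/M, Lo/f/w/M, Lo/f/z/M} → row (3,6) (0,0) (3,6) (0,0)
{Lo/h/w/R, Lo/h/z/R, Lo/f/w/R, Lo/f/z/R} → row (6,3) (0,0) (6,3) (0,0)
That's 7 distinct rows out of 24 strategies.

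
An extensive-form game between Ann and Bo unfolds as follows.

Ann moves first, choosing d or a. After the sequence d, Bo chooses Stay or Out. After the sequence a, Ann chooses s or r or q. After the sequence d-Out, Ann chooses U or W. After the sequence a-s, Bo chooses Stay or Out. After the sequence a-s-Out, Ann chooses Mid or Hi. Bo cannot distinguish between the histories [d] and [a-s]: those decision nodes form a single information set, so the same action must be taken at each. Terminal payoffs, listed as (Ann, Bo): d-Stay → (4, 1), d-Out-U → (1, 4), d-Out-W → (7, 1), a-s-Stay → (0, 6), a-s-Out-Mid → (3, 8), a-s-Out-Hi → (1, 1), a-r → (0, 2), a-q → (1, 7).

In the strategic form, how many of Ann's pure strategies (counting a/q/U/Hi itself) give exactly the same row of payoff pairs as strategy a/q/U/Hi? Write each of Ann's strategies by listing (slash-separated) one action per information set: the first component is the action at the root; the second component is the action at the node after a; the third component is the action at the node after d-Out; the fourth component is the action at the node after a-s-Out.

Row for a/q/U/Hi (columns Stay, Out): (1,7) (1,7).
Under a/q/U/Hi, Ann's choice at the node after d-Out and at the node after a-s-Out can never be reached regardless of what Bo does, so varying those choices leaves every outcome unchanged.
Holding the reachable choices fixed and varying the unreachable ones freely already gives 2 × 2 = 4 equivalent strategies.
No other strategy reproduces this row, so those 4 are the full class: a/q/U/Mid, a/q/U/Hi, a/q/W/Mid, a/q/W/Hi.

4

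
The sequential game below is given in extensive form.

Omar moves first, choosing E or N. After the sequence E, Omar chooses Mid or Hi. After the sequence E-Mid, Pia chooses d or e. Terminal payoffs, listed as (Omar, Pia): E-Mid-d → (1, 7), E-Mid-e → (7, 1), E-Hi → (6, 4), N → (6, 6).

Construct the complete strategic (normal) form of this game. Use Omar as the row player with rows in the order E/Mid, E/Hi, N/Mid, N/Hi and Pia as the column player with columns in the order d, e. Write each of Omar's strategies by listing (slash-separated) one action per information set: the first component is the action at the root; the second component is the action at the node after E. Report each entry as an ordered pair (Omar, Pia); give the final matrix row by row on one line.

E/Mid: (1,7) (7,1) | E/Hi: (6,4) (6,4) | N/Mid: (6,6) (6,6) | N/Hi: (6,6) (6,6)

             d        e
E/Mid    (1,7)    (7,1)
 E/Hi    (6,4)    (6,4)
N/Mid    (6,6)    (6,6)
 N/Hi    (6,6)    (6,6)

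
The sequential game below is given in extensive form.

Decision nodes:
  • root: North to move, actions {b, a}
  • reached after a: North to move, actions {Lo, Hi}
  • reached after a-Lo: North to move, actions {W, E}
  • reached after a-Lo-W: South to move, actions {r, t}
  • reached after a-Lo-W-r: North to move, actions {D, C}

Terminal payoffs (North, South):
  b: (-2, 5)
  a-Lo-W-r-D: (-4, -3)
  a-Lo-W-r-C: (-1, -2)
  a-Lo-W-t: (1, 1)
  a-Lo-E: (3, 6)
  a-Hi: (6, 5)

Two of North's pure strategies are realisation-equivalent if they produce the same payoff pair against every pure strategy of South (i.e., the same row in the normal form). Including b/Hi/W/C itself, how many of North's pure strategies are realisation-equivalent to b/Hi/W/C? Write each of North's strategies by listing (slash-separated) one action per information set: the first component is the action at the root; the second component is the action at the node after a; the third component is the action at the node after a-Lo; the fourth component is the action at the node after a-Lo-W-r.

8

Row for b/Hi/W/C (columns r, t): (-2,5) (-2,5).
Under b/Hi/W/C, North's choice at the node after a and at the node after a-Lo and at the node after a-Lo-W-r can never be reached regardless of what South does, so varying those choices leaves every outcome unchanged.
Holding the reachable choices fixed and varying the unreachable ones freely already gives 2 × 2 × 2 = 8 equivalent strategies.
No other strategy reproduces this row, so those 8 are the full class: b/Lo/W/D, b/Lo/W/C, b/Lo/E/D, b/Lo/E/C, b/Hi/W/D, b/Hi/W/C, b/Hi/E/D, b/Hi/E/C.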